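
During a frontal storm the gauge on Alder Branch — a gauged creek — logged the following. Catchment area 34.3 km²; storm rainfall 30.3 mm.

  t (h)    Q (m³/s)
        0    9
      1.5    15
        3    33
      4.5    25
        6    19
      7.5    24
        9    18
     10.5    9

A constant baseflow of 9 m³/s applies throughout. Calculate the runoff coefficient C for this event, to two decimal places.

ΣQ_DR = 80.00 m³/s; V = ΣQ_DR·Δt = 4.320 × 10^5 m³.
Runoff depth d = V / A = 12.59 mm.
C = d / P = 12.59 / 30.3 = 0.42.

C ≈ 0.42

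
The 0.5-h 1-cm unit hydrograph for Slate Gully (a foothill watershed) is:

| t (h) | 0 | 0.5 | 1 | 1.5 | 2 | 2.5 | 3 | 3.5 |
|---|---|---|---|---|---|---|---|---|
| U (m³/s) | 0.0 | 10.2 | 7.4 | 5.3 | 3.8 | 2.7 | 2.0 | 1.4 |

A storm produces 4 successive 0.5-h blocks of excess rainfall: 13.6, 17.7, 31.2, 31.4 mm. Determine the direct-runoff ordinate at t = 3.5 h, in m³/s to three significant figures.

Q ≈ 25.8 m³/s

By discrete convolution, Q_j = Σ (P_i / 10 mm) · U_{j−i}.
At t = 3.5 h (j=7): Q = (13.6/10)·1.4 + (17.7/10)·2.0 + (31.2/10)·2.7 + (31.4/10)·3.8 = 25.8 m³/s.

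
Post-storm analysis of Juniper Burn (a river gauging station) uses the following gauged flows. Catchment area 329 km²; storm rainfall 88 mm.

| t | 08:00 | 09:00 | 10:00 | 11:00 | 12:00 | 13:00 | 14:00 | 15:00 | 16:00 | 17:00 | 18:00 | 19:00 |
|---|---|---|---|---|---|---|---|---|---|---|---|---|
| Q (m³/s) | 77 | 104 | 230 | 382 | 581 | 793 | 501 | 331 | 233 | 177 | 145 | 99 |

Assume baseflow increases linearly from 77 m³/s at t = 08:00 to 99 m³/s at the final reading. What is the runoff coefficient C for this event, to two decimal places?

C ≈ 0.32

ΣQ_DR = 2597 m³/s; V = ΣQ_DR·Δt = 9.349 × 10^6 m³.
Runoff depth d = V / A = 28.42 mm.
C = d / P = 28.42 / 88 = 0.32.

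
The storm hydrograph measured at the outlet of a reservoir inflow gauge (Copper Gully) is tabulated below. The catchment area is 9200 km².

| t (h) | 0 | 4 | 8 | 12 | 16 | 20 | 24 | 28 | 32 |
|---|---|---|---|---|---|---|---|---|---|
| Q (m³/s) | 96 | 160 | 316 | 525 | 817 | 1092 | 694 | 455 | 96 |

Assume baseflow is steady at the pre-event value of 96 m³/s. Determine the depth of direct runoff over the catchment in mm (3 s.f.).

d ≈ 5.30 mm

Direct runoff: 0.0, 64.0, 220.0, 429.0, 721.0, 996.0, 598.0, 359.0, 0.0 m³/s; ΣQ_DR = 3387 m³/s.
V = ΣQ_DR · Δt = 3387 × 14400 s = 4.877 × 10^7 m³.
Over A = 9200 km², depth = V / A = 5.30 mm.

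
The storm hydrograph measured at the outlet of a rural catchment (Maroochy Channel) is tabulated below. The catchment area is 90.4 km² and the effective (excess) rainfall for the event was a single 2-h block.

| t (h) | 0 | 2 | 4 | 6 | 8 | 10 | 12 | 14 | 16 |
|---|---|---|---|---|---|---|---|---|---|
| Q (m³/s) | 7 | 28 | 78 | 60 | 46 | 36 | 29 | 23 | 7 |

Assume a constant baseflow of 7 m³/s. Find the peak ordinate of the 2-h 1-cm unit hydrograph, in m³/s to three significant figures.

U_p ≈ 35.5 m³/s

Direct runoff: 0.0, 21.0, 71.0, 53.0, 39.0, 29.0, 22.0, 16.0, 0.0 m³/s; ΣQ_DR = 251.0 m³/s, peak = 71.0 m³/s.
Runoff depth d = ΣQ_DR·Δt / A = 251.0 × 7200 / (90.4 km²) = 19.99 mm.
The 1-cm UH is the DRH scaled by (10 mm)/d, so U_p = 71.0 × 10/19.99 = 35.5 m³/s.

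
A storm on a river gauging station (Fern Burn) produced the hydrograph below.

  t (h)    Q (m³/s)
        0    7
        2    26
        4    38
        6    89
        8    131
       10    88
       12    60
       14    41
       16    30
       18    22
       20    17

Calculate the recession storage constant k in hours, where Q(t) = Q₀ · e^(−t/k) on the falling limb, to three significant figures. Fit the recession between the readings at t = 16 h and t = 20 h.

On the falling limb, Q drops from 30 to 17 m³/s between t = 16 h and t = 20 h (Δt = 4 h).
k = −Δt / ln(Q₂/Q₁) = −4 / ln(17/30) = 7.04 h.

k ≈ 7.04 h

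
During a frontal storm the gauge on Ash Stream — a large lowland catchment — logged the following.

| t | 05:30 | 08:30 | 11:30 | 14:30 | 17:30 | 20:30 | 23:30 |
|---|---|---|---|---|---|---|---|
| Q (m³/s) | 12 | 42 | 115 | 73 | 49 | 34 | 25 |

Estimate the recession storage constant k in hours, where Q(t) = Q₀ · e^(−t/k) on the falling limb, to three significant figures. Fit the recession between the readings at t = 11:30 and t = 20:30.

On the falling limb, Q drops from 115 to 34 m³/s between t = 11:30 and t = 20:30 (Δt = 9 h).
k = −Δt / ln(Q₂/Q₁) = −9 / ln(34/115) = 7.39 h.

k ≈ 7.39 h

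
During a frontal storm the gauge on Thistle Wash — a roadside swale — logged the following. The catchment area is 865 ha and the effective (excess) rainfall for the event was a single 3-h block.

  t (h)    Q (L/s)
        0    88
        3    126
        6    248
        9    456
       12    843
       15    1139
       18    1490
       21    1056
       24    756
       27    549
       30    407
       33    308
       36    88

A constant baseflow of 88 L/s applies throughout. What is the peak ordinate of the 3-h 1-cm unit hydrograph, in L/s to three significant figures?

Direct runoff: 0.0, 38.0, 160.0, 368.0, 755.0, 1051.0, 1402.0, 968.0, 668.0, 461.0, 319.0, 220.0, 0.0 L/s; ΣQ_DR = 6410 L/s, peak = 1402.0 L/s.
Runoff depth d = ΣQ_DR·Δt / A = 6410 × 10800 / (865 ha) = 8.003 mm.
The 1-cm UH is the DRH scaled by (10 mm)/d, so U_p = 1402.0 × 10/8.003 = 1750 L/s.

U_p ≈ 1750 L/s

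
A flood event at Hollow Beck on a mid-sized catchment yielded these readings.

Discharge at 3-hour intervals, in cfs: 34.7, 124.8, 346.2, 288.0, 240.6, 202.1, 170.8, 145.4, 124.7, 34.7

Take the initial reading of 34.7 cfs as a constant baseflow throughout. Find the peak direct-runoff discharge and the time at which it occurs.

Subtracting baseflow gives direct-runoff ordinates: 0.0, 90.1, 311.5, 253.3, 205.9, 167.4, 136.1, 110.7, 90.0, 0.0 cfs.
The maximum is 311.5 cfs, occurring at the reading for t = 6 h.

Q_p = 311.5 cfs at t = 6 h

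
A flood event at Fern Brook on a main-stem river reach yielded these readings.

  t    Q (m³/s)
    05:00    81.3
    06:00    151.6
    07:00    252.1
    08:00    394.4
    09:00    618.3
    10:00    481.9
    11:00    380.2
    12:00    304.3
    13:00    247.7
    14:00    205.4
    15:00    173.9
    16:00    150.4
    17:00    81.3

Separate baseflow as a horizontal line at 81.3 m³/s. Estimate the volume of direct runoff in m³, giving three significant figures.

V ≈ 8.88 × 10^6 m³

Direct-runoff ordinates (Q − Q_b): 0.0, 70.3, 170.8, 313.1, 537.0, 400.6, 298.9, 223.0, 166.4, 124.1, 92.6, 69.1, 0.0 m³/s.
ΣQ_DR = 2466 m³/s.
With Δt = 1 h = 3600 s, V = ΣQ_DR · Δt = 2466 × 3600 = 8.88 × 10^6 m³.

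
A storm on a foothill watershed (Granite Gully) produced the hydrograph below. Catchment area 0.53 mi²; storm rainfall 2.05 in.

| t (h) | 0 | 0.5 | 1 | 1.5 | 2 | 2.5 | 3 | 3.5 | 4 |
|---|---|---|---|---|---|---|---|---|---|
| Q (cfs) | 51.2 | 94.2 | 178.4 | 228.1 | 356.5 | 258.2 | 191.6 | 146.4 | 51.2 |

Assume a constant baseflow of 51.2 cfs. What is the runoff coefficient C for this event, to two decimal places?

C ≈ 0.78

ΣQ_DR = 1095 cfs; V = ΣQ_DR·Δt = 1.971 × 10^6 ft³.
Runoff depth d = V / A = 1.601 in.
C = d / P = 1.601 / 2.05 = 0.78.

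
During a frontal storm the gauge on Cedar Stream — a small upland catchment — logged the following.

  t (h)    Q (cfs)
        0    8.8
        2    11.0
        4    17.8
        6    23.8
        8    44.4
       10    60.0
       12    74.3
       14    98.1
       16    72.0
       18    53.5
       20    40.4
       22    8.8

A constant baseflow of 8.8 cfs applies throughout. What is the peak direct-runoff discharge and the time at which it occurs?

Subtracting baseflow gives direct-runoff ordinates: 0.0, 2.2, 9.0, 15.0, 35.6, 51.2, 65.5, 89.3, 63.2, 44.7, 31.6, 0.0 cfs.
The maximum is 89.3 cfs, occurring at the reading for t = 14 h.

Q_p = 89.3 cfs at t = 14 h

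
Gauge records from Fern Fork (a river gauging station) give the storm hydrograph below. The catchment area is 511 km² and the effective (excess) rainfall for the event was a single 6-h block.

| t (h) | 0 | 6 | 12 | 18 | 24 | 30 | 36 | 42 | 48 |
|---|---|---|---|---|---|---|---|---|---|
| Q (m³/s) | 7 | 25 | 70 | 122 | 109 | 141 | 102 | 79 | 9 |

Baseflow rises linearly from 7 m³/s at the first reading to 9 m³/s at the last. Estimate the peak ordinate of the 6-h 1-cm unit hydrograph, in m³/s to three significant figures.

Direct runoff: 0.00, 17.75, 62.50, 114.25, 101.00, 132.75, 93.50, 70.25, 0.00 m³/s; ΣQ_DR = 592.0 m³/s, peak = 132.75 m³/s.
Runoff depth d = ΣQ_DR·Δt / A = 592.0 × 21600 / (511 km²) = 25.02 mm.
The 1-cm UH is the DRH scaled by (10 mm)/d, so U_p = 132.75 × 10/25.02 = 53.0 m³/s.

U_p ≈ 53.0 m³/s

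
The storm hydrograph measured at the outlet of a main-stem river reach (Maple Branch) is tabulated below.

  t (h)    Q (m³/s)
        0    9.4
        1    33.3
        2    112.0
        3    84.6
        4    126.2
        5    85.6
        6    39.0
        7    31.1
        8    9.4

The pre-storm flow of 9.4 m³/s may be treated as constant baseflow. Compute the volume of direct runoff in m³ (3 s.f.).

Direct-runoff ordinates (Q − Q_b): 0.0, 23.9, 102.6, 75.2, 116.8, 76.2, 29.6, 21.7, 0.0 m³/s.
ΣQ_DR = 446.0 m³/s.
With Δt = 1 h = 3600 s, V = ΣQ_DR · Δt = 446.0 × 3600 = 1.61 × 10^6 m³.

V ≈ 1.61 × 10^6 m³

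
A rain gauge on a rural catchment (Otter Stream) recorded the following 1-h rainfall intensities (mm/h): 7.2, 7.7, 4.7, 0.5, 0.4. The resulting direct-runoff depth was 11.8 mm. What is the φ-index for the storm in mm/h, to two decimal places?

φ ≈ 2.60 mm/h

Only the 3 blocks with intensity above φ contribute runoff: 7.2, 7.7, 4.7 mm/h.
Σ(I−φ)·Δt = d  ⇒  (7.2+7.7+4.7 − 3φ)·1 = 11.8
φ = (19.60 − 11.8/1) / 3 = 2.60 mm/h.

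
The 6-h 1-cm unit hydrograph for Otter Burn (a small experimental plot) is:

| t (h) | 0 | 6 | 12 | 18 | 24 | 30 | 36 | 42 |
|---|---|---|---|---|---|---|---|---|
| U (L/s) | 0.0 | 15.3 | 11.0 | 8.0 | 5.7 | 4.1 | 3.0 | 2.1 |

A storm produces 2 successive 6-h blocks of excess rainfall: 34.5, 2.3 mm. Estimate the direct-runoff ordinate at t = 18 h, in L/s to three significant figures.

By discrete convolution, Q_j = Σ (P_i / 10 mm) · U_{j−i}.
At t = 18 h (j=3): Q = (34.5/10)·8.0 + (2.3/10)·11.0 = 30.1 L/s.

Q ≈ 30.1 L/s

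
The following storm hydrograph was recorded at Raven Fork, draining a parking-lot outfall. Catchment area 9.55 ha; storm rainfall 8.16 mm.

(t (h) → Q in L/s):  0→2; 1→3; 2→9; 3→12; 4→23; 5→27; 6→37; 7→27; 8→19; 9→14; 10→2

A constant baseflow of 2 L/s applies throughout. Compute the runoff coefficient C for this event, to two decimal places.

C ≈ 0.71

ΣQ_DR = 153.0 L/s; V = ΣQ_DR·Δt = 5.508 × 10^5 L.
Runoff depth d = V / A = 5.768 mm.
C = d / P = 5.768 / 8.16 = 0.71.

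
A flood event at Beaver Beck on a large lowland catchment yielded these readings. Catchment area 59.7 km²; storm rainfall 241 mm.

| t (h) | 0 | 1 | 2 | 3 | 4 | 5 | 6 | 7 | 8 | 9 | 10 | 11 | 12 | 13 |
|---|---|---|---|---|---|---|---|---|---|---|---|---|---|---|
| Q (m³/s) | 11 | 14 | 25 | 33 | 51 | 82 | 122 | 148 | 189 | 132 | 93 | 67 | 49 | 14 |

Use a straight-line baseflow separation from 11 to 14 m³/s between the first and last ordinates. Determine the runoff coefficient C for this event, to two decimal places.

C ≈ 0.21

ΣQ_DR = 855.0 m³/s; V = ΣQ_DR·Δt = 3.078 × 10^6 m³.
Runoff depth d = V / A = 51.56 mm.
C = d / P = 51.56 / 241 = 0.21.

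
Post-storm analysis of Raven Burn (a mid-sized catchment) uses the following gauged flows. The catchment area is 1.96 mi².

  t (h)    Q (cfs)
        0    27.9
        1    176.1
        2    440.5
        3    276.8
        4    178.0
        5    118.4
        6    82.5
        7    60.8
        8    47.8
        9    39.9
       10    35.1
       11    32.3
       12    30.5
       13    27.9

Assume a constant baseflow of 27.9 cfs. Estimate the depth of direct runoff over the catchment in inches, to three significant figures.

Direct runoff: 0.0, 148.2, 412.6, 248.9, 150.1, 90.5, 54.6, 32.9, 19.9, 12.0, 7.2, 4.4, 2.6, 0.0 cfs; ΣQ_DR = 1184 cfs.
V = ΣQ_DR · Δt = 1184 × 3600 s = 4.262 × 10^6 ft³.
Over A = 1.96 mi², depth = V / A = 0.936 in.

d ≈ 0.936 in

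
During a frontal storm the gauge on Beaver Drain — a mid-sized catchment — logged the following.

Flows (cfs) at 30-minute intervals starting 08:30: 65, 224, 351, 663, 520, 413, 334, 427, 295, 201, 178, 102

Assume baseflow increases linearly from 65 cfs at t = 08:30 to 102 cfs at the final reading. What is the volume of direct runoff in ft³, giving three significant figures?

Direct-runoff ordinates (Q − Q_b): 0.00, 155.64, 279.27, 587.91, 441.55, 331.18, 248.82, 338.45, 203.09, 105.73, 79.36, 0.00 cfs.
ΣQ_DR = 2771 cfs.
With Δt = 0.5 h = 1800 s, V = ΣQ_DR · Δt = 2771 × 1800 = 4.99 × 10^6 ft³.

V ≈ 4.99 × 10^6 ft³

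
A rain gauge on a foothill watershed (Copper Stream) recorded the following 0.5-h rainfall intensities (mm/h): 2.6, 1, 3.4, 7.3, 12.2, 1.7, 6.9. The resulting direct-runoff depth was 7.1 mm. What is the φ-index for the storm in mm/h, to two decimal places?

φ ≈ 4.07 mm/h

Only the 3 blocks with intensity above φ contribute runoff: 7.3, 12.2, 6.9 mm/h.
Σ(I−φ)·Δt = d  ⇒  (7.3+12.2+6.9 − 3φ)·0.5 = 7.1
φ = (26.40 − 7.1/0.5) / 3 = 4.07 mm/h.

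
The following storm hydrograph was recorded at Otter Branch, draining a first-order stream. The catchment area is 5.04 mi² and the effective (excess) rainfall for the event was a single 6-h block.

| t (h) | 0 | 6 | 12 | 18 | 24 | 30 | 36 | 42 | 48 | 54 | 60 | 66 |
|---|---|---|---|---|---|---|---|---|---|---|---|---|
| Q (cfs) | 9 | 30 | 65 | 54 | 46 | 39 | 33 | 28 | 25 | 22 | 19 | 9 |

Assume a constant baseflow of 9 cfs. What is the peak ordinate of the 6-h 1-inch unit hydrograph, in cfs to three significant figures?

U_p ≈ 112 cfs

Direct runoff: 0.0, 21.0, 56.0, 45.0, 37.0, 30.0, 24.0, 19.0, 16.0, 13.0, 10.0, 0.0 cfs; ΣQ_DR = 271.0 cfs, peak = 56.0 cfs.
Runoff depth d = ΣQ_DR·Δt / A = 271.0 × 21600 / (5.04 mi²) = 0.4999 in.
The 1-inch UH is the DRH scaled by (1 in)/d, so U_p = 56.0 × 1/0.4999 = 112 cfs.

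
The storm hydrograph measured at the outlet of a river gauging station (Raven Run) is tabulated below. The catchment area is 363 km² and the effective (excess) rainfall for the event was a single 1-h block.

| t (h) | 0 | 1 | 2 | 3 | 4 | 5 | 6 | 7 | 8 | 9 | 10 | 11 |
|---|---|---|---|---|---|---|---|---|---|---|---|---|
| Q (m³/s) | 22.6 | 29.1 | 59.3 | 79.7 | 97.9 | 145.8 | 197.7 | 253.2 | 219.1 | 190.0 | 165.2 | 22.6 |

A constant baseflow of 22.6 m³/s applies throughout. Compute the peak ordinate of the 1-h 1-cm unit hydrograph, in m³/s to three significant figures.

Direct runoff: 0.0, 6.5, 36.7, 57.1, 75.3, 123.2, 175.1, 230.6, 196.5, 167.4, 142.6, 0.0 m³/s; ΣQ_DR = 1211 m³/s, peak = 230.6 m³/s.
Runoff depth d = ΣQ_DR·Δt / A = 1211 × 3600 / (363 km²) = 12.01 mm.
The 1-cm UH is the DRH scaled by (10 mm)/d, so U_p = 230.6 × 10/12.01 = 192 m³/s.

U_p ≈ 192 m³/s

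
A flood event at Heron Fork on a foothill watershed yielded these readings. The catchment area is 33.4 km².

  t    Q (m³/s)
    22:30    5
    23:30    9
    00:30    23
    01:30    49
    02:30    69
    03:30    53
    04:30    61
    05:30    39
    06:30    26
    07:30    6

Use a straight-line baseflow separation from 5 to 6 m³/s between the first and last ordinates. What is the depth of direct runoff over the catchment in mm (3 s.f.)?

d ≈ 30.7 mm

Direct runoff: 0.00, 3.89, 17.78, 43.67, 63.56, 47.44, 55.33, 33.22, 20.11, 0.00 m³/s; ΣQ_DR = 285.0 m³/s.
V = ΣQ_DR · Δt = 285.0 × 3600 s = 1.026 × 10^6 m³.
Over A = 33.4 km², depth = V / A = 30.7 mm.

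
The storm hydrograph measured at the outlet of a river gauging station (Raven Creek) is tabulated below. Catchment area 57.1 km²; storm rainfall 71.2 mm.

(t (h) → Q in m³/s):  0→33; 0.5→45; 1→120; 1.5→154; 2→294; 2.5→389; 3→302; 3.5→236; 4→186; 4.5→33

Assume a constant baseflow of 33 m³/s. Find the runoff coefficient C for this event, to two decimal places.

ΣQ_DR = 1462 m³/s; V = ΣQ_DR·Δt = 2.632 × 10^6 m³.
Runoff depth d = V / A = 46.09 mm.
C = d / P = 46.09 / 71.2 = 0.65.

C ≈ 0.65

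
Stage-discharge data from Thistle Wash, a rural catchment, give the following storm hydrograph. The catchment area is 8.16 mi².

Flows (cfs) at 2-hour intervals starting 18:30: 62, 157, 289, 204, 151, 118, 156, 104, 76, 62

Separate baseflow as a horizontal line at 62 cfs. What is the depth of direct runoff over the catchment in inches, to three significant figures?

d ≈ 0.288 in

Direct runoff: 0.0, 95.0, 227.0, 142.0, 89.0, 56.0, 94.0, 42.0, 14.0, 0.0 cfs; ΣQ_DR = 759.0 cfs.
V = ΣQ_DR · Δt = 759.0 × 7200 s = 5.465 × 10^6 ft³.
Over A = 8.16 mi², depth = V / A = 0.288 in.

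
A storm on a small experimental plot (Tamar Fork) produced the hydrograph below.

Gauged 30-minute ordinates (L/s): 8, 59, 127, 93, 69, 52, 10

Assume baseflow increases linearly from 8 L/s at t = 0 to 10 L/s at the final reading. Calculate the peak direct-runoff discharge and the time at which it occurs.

Subtracting baseflow gives direct-runoff ordinates: 0.00, 50.67, 118.33, 84.00, 59.67, 42.33, 0.00 L/s.
The maximum is 118.33 L/s, occurring at the reading for t = 1 h.

Q_p = 118.33 L/s at t = 1 h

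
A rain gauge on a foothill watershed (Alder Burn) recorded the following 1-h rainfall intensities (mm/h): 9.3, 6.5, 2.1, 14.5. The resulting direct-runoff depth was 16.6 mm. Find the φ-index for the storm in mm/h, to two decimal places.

φ ≈ 4.57 mm/h

Only the 3 blocks with intensity above φ contribute runoff: 9.3, 6.5, 14.5 mm/h.
Σ(I−φ)·Δt = d  ⇒  (9.3+6.5+14.5 − 3φ)·1 = 16.6
φ = (30.30 − 16.6/1) / 3 = 4.57 mm/h.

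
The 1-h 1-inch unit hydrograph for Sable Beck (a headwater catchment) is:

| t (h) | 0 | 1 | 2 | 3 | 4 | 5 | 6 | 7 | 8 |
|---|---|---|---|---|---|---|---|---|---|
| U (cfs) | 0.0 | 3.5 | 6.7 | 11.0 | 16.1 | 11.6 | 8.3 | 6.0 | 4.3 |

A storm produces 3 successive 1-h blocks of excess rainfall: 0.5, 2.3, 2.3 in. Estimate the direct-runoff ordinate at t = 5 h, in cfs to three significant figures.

Q ≈ 68.1 cfs

By discrete convolution, Q_j = Σ (P_i / 1 in) · U_{j−i}.
At t = 5 h (j=5): Q = (0.5/1)·11.6 + (2.3/1)·16.1 + (2.3/1)·11.0 = 68.1 cfs.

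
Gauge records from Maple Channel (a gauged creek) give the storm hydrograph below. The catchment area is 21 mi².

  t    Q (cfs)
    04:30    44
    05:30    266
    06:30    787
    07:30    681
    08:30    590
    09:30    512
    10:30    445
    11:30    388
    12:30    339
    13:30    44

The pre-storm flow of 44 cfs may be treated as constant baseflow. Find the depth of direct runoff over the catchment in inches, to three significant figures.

d ≈ 0.270 in

Direct runoff: 0.0, 222.0, 743.0, 637.0, 546.0, 468.0, 401.0, 344.0, 295.0, 0.0 cfs; ΣQ_DR = 3656 cfs.
V = ΣQ_DR · Δt = 3656 × 3600 s = 1.316 × 10^7 ft³.
Over A = 21 mi², depth = V / A = 0.270 in.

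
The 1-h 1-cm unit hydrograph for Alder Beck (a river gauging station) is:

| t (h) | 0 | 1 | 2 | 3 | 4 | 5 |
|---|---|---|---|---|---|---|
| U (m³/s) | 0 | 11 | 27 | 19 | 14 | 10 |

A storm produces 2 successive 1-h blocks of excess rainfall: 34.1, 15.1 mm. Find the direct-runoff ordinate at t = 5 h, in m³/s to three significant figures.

By discrete convolution, Q_j = Σ (P_i / 10 mm) · U_{j−i}.
At t = 5 h (j=5): Q = (34.1/10)·10 + (15.1/10)·14 = 55.2 m³/s.

Q ≈ 55.2 m³/s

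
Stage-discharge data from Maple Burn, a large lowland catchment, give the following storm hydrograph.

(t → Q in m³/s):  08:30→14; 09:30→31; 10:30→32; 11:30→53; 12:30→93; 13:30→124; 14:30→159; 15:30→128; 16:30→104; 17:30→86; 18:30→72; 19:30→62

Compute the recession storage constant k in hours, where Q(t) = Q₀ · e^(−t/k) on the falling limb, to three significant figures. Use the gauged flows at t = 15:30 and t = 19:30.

On the falling limb, Q drops from 128 to 62 m³/s between t = 15:30 and t = 19:30 (Δt = 4 h).
k = −Δt / ln(Q₂/Q₁) = −4 / ln(62/128) = 5.52 h.

k ≈ 5.52 h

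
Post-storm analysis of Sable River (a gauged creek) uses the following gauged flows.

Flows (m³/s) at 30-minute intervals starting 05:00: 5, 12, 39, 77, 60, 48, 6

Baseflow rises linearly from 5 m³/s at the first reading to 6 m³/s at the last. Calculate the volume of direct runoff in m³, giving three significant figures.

Direct-runoff ordinates (Q − Q_b): 0.00, 6.83, 33.67, 71.50, 54.33, 42.17, 0.00 m³/s.
ΣQ_DR = 208.5 m³/s.
With Δt = 0.5 h = 1800 s, V = ΣQ_DR · Δt = 208.5 × 1800 = 3.75 × 10^5 m³.

V ≈ 3.75 × 10^5 m³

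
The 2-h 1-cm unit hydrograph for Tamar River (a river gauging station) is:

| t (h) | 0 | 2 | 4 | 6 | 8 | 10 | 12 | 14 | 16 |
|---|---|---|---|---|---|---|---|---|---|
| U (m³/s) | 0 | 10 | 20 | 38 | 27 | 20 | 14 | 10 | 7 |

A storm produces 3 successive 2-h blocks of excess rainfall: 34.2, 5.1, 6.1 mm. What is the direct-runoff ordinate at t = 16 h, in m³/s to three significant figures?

Q ≈ 37.6 m³/s

By discrete convolution, Q_j = Σ (P_i / 10 mm) · U_{j−i}.
At t = 16 h (j=8): Q = (34.2/10)·7 + (5.1/10)·10 + (6.1/10)·14 = 37.6 m³/s.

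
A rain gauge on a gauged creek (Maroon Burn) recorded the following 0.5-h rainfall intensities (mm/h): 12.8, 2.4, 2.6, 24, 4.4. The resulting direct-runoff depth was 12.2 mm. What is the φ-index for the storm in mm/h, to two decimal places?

φ ≈ 6.20 mm/h

Only the 2 blocks with intensity above φ contribute runoff: 12.8, 24 mm/h.
Σ(I−φ)·Δt = d  ⇒  (12.8+24 − 2φ)·0.5 = 12.2
φ = (36.80 − 12.2/0.5) / 2 = 6.20 mm/h.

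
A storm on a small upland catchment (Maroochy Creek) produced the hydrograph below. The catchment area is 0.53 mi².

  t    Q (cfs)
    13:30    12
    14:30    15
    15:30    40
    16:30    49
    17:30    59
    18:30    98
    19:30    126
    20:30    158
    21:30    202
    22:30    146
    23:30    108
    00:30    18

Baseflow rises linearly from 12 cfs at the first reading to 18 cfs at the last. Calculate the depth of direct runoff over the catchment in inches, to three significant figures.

d ≈ 2.49 in

Direct runoff: 0.00, 2.45, 26.91, 35.36, 44.82, 83.27, 110.73, 142.18, 185.64, 129.09, 90.55, 0.00 cfs; ΣQ_DR = 851.0 cfs.
V = ΣQ_DR · Δt = 851.0 × 3600 s = 3.064 × 10^6 ft³.
Over A = 0.53 mi², depth = V / A = 2.49 in.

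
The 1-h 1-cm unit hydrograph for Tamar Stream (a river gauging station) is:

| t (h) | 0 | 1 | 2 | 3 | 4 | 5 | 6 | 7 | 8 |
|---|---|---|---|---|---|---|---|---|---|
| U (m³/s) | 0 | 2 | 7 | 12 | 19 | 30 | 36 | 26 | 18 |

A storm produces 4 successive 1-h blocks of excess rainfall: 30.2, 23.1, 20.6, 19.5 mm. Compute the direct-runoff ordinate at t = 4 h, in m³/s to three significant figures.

Q ≈ 103 m³/s

By discrete convolution, Q_j = Σ (P_i / 10 mm) · U_{j−i}.
At t = 4 h (j=4): Q = (30.2/10)·19 + (23.1/10)·12 + (20.6/10)·7 + (19.5/10)·2 = 103 m³/s.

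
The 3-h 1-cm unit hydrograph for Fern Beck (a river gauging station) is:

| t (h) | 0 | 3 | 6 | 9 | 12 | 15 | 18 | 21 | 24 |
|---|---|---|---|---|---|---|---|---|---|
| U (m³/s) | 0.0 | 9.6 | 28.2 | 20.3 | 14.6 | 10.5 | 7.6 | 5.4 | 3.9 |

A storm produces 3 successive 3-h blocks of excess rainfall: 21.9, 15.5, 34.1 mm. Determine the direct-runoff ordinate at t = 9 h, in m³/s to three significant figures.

Q ≈ 121 m³/s

By discrete convolution, Q_j = Σ (P_i / 10 mm) · U_{j−i}.
At t = 9 h (j=3): Q = (21.9/10)·20.3 + (15.5/10)·28.2 + (34.1/10)·9.6 = 121 m³/s.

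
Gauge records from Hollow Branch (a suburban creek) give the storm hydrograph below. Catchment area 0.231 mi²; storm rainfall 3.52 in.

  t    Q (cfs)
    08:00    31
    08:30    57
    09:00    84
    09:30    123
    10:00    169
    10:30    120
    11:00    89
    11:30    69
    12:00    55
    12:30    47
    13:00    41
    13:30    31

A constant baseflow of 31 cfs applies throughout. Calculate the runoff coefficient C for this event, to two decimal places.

C ≈ 0.52

ΣQ_DR = 544.0 cfs; V = ΣQ_DR·Δt = 9.792 × 10^5 ft³.
Runoff depth d = V / A = 1.825 in.
C = d / P = 1.825 / 3.52 = 0.52.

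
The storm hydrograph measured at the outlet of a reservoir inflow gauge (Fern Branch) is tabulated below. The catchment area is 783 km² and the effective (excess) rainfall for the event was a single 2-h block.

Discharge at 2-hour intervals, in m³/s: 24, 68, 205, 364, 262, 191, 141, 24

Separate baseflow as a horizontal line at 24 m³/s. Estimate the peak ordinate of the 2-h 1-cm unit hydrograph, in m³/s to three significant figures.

Direct runoff: 0.0, 44.0, 181.0, 340.0, 238.0, 167.0, 117.0, 0.0 m³/s; ΣQ_DR = 1087 m³/s, peak = 340.0 m³/s.
Runoff depth d = ΣQ_DR·Δt / A = 1087 × 7200 / (783 km²) = 9.995 mm.
The 1-cm UH is the DRH scaled by (10 mm)/d, so U_p = 340.0 × 10/9.995 = 340 m³/s.

U_p ≈ 340 m³/s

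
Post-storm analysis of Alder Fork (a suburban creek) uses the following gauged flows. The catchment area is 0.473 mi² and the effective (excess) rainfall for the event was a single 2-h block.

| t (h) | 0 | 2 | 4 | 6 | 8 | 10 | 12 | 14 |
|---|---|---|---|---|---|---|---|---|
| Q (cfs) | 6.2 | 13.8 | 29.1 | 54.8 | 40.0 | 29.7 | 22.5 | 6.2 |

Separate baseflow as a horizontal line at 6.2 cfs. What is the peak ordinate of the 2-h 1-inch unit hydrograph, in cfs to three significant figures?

U_p ≈ 48.6 cfs

Direct runoff: 0.0, 7.6, 22.9, 48.6, 33.8, 23.5, 16.3, 0.0 cfs; ΣQ_DR = 152.7 cfs, peak = 48.6 cfs.
Runoff depth d = ΣQ_DR·Δt / A = 152.7 × 7200 / (0.473 mi²) = 1.001 in.
The 1-inch UH is the DRH scaled by (1 in)/d, so U_p = 48.6 × 1/1.001 = 48.6 cfs.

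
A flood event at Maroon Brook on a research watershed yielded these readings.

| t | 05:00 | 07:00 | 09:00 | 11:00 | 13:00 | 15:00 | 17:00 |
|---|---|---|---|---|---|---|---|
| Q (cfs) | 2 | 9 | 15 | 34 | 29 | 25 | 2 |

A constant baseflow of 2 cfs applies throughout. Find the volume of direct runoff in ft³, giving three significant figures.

Direct-runoff ordinates (Q − Q_b): 0.0, 7.0, 13.0, 32.0, 27.0, 23.0, 0.0 cfs.
ΣQ_DR = 102.0 cfs.
With Δt = 2 h = 7200 s, V = ΣQ_DR · Δt = 102.0 × 7200 = 7.34 × 10^5 ft³.

V ≈ 7.34 × 10^5 ft³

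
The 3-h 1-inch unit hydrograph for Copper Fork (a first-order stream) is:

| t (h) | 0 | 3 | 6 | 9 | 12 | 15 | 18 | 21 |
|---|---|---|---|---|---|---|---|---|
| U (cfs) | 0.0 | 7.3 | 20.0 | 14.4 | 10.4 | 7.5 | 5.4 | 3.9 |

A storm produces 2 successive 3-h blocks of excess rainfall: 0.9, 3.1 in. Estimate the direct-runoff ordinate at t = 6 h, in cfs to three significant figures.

By discrete convolution, Q_j = Σ (P_i / 1 in) · U_{j−i}.
At t = 6 h (j=2): Q = (0.9/1)·20.0 + (3.1/1)·7.3 = 40.6 cfs.

Q ≈ 40.6 cfs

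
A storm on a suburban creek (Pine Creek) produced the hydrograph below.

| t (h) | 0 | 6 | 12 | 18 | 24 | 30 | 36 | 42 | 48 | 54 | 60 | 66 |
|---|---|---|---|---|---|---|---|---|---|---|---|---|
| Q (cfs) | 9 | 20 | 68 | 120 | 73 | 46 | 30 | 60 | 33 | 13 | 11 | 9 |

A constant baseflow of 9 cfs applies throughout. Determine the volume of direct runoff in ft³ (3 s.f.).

V ≈ 8.29 × 10^6 ft³

Direct-runoff ordinates (Q − Q_b): 0.0, 11.0, 59.0, 111.0, 64.0, 37.0, 21.0, 51.0, 24.0, 4.0, 2.0, 0.0 cfs.
ΣQ_DR = 384.0 cfs.
With Δt = 6 h = 21600 s, V = ΣQ_DR · Δt = 384.0 × 21600 = 8.29 × 10^6 ft³.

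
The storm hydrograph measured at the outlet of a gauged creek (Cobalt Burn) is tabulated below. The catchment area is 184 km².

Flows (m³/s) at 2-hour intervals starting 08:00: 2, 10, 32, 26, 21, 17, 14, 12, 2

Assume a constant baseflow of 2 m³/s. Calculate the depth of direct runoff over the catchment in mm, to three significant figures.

d ≈ 4.62 mm

Direct runoff: 0.0, 8.0, 30.0, 24.0, 19.0, 15.0, 12.0, 10.0, 0.0 m³/s; ΣQ_DR = 118.0 m³/s.
V = ΣQ_DR · Δt = 118.0 × 7200 s = 8.496 × 10^5 m³.
Over A = 184 km², depth = V / A = 4.62 mm.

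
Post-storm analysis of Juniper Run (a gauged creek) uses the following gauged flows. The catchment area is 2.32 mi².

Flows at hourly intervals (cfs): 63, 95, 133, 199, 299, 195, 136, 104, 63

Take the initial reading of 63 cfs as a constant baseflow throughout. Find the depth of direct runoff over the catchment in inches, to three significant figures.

Direct runoff: 0.0, 32.0, 70.0, 136.0, 236.0, 132.0, 73.0, 41.0, 0.0 cfs; ΣQ_DR = 720.0 cfs.
V = ΣQ_DR · Δt = 720.0 × 3600 s = 2.592 × 10^6 ft³.
Over A = 2.32 mi², depth = V / A = 0.481 in.

d ≈ 0.481 in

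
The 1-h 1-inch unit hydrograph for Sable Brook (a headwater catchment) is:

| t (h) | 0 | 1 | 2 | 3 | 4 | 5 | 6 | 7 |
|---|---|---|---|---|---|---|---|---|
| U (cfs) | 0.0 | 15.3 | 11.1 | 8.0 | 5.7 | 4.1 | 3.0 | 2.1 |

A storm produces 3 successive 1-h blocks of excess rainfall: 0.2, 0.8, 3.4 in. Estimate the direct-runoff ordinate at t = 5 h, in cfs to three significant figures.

Q ≈ 32.6 cfs

By discrete convolution, Q_j = Σ (P_i / 1 in) · U_{j−i}.
At t = 5 h (j=5): Q = (0.2/1)·4.1 + (0.8/1)·5.7 + (3.4/1)·8.0 = 32.6 cfs.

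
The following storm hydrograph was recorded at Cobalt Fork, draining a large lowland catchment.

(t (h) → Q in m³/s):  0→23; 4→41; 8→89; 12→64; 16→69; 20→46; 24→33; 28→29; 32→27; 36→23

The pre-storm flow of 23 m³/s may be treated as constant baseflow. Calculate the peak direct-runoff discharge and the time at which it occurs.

Q_p = 66.0 m³/s at t = 8 h

Subtracting baseflow gives direct-runoff ordinates: 0.0, 18.0, 66.0, 41.0, 46.0, 23.0, 10.0, 6.0, 4.0, 0.0 m³/s.
The maximum is 66.0 m³/s, occurring at the reading for t = 8 h.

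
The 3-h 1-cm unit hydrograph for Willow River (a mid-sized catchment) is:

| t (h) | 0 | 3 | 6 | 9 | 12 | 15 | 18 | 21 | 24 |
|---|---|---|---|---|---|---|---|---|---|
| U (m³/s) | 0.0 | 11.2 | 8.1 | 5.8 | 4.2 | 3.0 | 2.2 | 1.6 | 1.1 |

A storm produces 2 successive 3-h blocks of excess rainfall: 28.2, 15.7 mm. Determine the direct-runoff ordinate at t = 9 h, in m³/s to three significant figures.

By discrete convolution, Q_j = Σ (P_i / 10 mm) · U_{j−i}.
At t = 9 h (j=3): Q = (28.2/10)·5.8 + (15.7/10)·8.1 = 29.1 m³/s.

Q ≈ 29.1 m³/s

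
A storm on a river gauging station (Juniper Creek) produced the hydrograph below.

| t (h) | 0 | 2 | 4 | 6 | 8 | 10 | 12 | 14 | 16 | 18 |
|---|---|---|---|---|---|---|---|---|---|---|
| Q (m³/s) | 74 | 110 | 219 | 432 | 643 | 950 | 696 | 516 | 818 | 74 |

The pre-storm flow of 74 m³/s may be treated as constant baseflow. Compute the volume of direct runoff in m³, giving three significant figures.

V ≈ 2.73 × 10^7 m³

Direct-runoff ordinates (Q − Q_b): 0.0, 36.0, 145.0, 358.0, 569.0, 876.0, 622.0, 442.0, 744.0, 0.0 m³/s.
ΣQ_DR = 3792 m³/s.
With Δt = 2 h = 7200 s, V = ΣQ_DR · Δt = 3792 × 7200 = 2.73 × 10^7 m³.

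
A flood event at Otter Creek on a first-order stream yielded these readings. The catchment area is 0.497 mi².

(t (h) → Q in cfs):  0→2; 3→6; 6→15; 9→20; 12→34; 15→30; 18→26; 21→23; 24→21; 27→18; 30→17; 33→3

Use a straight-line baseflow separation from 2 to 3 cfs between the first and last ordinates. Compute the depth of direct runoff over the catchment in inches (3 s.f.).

d ≈ 1.73 in

Direct runoff: 0.00, 3.91, 12.82, 17.73, 31.64, 27.55, 23.45, 20.36, 18.27, 15.18, 14.09, 0.00 cfs; ΣQ_DR = 185.0 cfs.
V = ΣQ_DR · Δt = 185.0 × 10800 s = 1.998 × 10^6 ft³.
Over A = 0.497 mi², depth = V / A = 1.73 in.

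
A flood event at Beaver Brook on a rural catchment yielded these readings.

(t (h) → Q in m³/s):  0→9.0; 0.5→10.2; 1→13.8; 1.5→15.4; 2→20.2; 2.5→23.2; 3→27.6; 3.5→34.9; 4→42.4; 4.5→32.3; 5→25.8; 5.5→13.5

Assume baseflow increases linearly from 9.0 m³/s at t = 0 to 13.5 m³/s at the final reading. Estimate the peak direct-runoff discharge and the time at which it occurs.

Q_p = 30.13 m³/s at t = 4 h

Subtracting baseflow gives direct-runoff ordinates: 0.00, 0.79, 3.98, 5.17, 9.56, 12.15, 16.15, 23.04, 30.13, 19.62, 12.71, 0.00 m³/s.
The maximum is 30.13 m³/s, occurring at the reading for t = 4 h.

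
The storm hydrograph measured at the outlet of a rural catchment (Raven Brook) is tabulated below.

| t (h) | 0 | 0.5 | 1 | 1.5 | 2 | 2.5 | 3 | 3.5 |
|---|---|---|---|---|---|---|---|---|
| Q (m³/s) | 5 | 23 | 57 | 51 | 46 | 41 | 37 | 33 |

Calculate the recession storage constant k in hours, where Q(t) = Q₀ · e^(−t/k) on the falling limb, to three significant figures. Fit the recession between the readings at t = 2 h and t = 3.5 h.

On the falling limb, Q drops from 46 to 33 m³/s between t = 2 h and t = 3.5 h (Δt = 1.5 h).
k = −Δt / ln(Q₂/Q₁) = −1.5 / ln(33/46) = 4.52 h.

k ≈ 4.52 h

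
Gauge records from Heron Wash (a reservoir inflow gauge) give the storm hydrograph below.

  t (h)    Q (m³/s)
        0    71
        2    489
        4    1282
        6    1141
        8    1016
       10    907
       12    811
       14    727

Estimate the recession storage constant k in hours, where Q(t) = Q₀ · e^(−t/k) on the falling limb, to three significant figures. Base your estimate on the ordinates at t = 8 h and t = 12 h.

k ≈ 17.7 h

On the falling limb, Q drops from 1016 to 811 m³/s between t = 8 h and t = 12 h (Δt = 4 h).
k = −Δt / ln(Q₂/Q₁) = −4 / ln(811/1016) = 17.7 h.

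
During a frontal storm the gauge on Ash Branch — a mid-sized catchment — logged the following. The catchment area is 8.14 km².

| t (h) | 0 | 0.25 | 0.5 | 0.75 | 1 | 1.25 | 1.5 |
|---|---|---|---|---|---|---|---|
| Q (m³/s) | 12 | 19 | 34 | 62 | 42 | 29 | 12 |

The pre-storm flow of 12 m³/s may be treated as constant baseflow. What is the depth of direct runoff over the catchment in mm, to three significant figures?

Direct runoff: 0.0, 7.0, 22.0, 50.0, 30.0, 17.0, 0.0 m³/s; ΣQ_DR = 126.0 m³/s.
V = ΣQ_DR · Δt = 126.0 × 900 s = 1.134 × 10^5 m³.
Over A = 8.14 km², depth = V / A = 13.9 mm.

d ≈ 13.9 mm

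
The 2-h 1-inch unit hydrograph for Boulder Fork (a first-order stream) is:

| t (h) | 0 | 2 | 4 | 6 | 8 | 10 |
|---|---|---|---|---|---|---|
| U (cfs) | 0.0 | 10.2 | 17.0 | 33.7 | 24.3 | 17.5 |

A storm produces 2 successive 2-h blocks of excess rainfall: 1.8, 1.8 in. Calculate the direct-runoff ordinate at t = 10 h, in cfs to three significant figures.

By discrete convolution, Q_j = Σ (P_i / 1 in) · U_{j−i}.
At t = 10 h (j=5): Q = (1.8/1)·17.5 + (1.8/1)·24.3 = 75.2 cfs.

Q ≈ 75.2 cfs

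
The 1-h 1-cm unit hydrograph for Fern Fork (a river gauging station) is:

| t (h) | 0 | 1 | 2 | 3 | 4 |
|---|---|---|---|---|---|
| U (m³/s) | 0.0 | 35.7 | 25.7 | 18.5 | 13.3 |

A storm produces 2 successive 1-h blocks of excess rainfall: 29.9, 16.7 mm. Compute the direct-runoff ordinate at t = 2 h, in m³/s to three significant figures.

By discrete convolution, Q_j = Σ (P_i / 10 mm) · U_{j−i}.
At t = 2 h (j=2): Q = (29.9/10)·25.7 + (16.7/10)·35.7 = 136 m³/s.

Q ≈ 136 m³/s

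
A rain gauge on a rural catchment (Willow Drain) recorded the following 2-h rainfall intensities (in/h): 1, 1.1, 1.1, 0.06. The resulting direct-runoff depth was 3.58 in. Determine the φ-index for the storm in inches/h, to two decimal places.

Only the 3 blocks with intensity above φ contribute runoff: 1, 1.1, 1.1 in/h.
Σ(I−φ)·Δt = d  ⇒  (1+1.1+1.1 − 3φ)·2 = 3.58
φ = (3.200 − 3.58/2) / 3 = 0.47 in/h.

φ ≈ 0.47 in/h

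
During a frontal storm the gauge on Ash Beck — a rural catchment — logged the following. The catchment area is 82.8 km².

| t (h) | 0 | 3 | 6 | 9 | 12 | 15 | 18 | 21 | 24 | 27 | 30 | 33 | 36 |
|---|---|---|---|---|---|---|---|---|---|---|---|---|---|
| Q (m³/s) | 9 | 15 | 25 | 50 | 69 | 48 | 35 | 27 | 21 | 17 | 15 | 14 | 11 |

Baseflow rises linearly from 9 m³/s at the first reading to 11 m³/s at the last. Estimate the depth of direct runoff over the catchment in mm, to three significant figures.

Direct runoff: 0.00, 5.83, 15.67, 40.50, 59.33, 38.17, 25.00, 16.83, 10.67, 6.50, 4.33, 3.17, 0.00 m³/s; ΣQ_DR = 226.0 m³/s.
V = ΣQ_DR · Δt = 226.0 × 10800 s = 2.441 × 10^6 m³.
Over A = 82.8 km², depth = V / A = 29.5 mm.

d ≈ 29.5 mm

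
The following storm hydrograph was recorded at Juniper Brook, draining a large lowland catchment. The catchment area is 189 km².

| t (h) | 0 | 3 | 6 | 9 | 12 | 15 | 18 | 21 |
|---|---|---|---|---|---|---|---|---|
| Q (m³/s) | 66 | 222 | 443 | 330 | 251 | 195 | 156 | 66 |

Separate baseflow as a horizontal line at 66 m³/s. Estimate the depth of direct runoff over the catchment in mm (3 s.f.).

Direct runoff: 0.0, 156.0, 377.0, 264.0, 185.0, 129.0, 90.0, 0.0 m³/s; ΣQ_DR = 1201 m³/s.
V = ΣQ_DR · Δt = 1201 × 10800 s = 1.297 × 10^7 m³.
Over A = 189 km², depth = V / A = 68.6 mm.

d ≈ 68.6 mm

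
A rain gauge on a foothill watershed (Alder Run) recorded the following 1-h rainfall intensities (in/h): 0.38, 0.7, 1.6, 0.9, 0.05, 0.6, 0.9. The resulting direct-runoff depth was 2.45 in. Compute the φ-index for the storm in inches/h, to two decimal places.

Only the 5 blocks with intensity above φ contribute runoff: 0.7, 1.6, 0.9, 0.6, 0.9 in/h.
Σ(I−φ)·Δt = d  ⇒  (0.7+1.6+0.9+0.6+0.9 − 5φ)·1 = 2.45
φ = (4.700 − 2.45/1) / 5 = 0.45 in/h.

φ ≈ 0.45 in/h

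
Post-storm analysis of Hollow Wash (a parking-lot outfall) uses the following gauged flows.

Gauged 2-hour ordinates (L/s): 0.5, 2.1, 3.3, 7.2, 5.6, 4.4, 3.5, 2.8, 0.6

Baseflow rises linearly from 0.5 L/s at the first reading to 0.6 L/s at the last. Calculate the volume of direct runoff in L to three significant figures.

Direct-runoff ordinates (Q − Q_b): 0.00, 1.59, 2.77, 6.66, 5.05, 3.84, 2.92, 2.21, 0.00 L/s.
ΣQ_DR = 25.05 L/s.
With Δt = 2 h = 7200 s, V = ΣQ_DR · Δt = 25.05 × 7200 = 1.80 × 10^5 L.

V ≈ 1.80 × 10^5 L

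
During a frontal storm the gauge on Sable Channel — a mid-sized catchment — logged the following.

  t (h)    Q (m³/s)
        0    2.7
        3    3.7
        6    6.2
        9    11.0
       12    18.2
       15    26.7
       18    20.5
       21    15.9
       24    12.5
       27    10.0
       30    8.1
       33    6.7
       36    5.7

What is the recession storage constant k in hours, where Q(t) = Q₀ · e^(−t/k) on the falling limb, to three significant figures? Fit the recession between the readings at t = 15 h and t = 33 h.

On the falling limb, Q drops from 26.7 to 6.7 m³/s between t = 15 h and t = 33 h (Δt = 18 h).
k = −Δt / ln(Q₂/Q₁) = −18 / ln(6.7/26.7) = 13.0 h.

k ≈ 13.0 h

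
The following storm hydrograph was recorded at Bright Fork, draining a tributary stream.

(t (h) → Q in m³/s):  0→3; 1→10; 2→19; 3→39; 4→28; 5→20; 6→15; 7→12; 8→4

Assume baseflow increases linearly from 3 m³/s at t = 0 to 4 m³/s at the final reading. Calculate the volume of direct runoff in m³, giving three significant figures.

Direct-runoff ordinates (Q − Q_b): 0.00, 6.88, 15.75, 35.62, 24.50, 16.38, 11.25, 8.12, 0.00 m³/s.
ΣQ_DR = 118.5 m³/s.
With Δt = 1 h = 3600 s, V = ΣQ_DR · Δt = 118.5 × 3600 = 4.27 × 10^5 m³.

V ≈ 4.27 × 10^5 m³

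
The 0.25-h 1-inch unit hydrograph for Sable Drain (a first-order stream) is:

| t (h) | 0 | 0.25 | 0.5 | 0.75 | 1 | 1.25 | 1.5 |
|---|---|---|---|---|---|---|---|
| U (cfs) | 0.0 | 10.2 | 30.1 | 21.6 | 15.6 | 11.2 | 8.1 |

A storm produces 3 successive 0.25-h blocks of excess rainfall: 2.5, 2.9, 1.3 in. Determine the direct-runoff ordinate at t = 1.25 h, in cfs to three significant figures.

By discrete convolution, Q_j = Σ (P_i / 1 in) · U_{j−i}.
At t = 1.25 h (j=5): Q = (2.5/1)·11.2 + (2.9/1)·15.6 + (1.3/1)·21.6 = 101 cfs.

Q ≈ 101 cfs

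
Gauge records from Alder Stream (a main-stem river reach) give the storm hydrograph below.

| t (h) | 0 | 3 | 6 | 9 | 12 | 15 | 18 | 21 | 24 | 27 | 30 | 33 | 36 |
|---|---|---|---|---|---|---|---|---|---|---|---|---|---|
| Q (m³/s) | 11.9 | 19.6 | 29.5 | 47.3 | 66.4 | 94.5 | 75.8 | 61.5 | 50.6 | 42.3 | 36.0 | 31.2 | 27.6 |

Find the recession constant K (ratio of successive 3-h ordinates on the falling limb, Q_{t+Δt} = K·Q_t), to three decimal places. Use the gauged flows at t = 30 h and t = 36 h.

K ≈ 0.876

Using the recession-limb readings at t = 30 h and t = 36 h: Q falls from 36.0 to 27.6 m³/s over 2 intervals.
K = (Q₂/Q₁)^(1/2) = (27.6/36.0)^(1/2) = 0.876.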